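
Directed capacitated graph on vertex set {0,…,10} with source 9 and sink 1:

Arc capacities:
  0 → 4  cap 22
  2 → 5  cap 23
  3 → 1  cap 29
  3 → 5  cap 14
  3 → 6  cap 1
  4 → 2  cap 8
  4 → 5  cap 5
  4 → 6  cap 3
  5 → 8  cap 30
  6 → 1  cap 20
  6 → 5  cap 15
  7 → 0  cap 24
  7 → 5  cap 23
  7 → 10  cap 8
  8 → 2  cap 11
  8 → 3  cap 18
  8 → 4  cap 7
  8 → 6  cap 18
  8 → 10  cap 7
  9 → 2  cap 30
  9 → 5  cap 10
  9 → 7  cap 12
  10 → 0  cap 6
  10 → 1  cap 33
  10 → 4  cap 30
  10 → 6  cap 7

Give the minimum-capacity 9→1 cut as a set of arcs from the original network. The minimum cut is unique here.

augment #1: 9→7→10→1 push 8
augment #2: 9→5→8→3→1 push 10
augment #3: 9→2→5→8→3→1 push 8
augment #4: 9→2→5→8→6→1 push 12
augment #5: 9→7→0→4→6→1 push 3
max flow = 41; residual-reachable set from 9 gives S-side
cut edges (S→T): {(4,6), (5,8), (7,10)} total cap 41

Min-cut arcs: {(4,6), (5,8), (7,10)} (total capacity 41)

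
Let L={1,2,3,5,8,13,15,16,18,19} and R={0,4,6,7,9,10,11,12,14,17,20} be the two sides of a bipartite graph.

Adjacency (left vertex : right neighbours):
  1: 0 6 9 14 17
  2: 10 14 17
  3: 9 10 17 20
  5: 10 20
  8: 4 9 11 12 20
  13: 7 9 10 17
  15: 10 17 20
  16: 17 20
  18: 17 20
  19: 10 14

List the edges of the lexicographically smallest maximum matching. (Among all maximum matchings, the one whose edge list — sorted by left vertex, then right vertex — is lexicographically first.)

Lex-smallest maximum matching: {(1,0), (2,10), (3,9), (5,20), (8,4), (13,7), (15,17), (19,14)}

|M| = 8 (so the lex-smallest maximum matching has 8 edges)
process left vertices in ascending order; for each, take the smallest-labelled available neighbour that still permits 8 edges overall, or leave it unmatched if none does
lex-smallest matching: {1-0, 2-10, 3-9, 5-20, 8-4, 13-7, 15-17, 19-14}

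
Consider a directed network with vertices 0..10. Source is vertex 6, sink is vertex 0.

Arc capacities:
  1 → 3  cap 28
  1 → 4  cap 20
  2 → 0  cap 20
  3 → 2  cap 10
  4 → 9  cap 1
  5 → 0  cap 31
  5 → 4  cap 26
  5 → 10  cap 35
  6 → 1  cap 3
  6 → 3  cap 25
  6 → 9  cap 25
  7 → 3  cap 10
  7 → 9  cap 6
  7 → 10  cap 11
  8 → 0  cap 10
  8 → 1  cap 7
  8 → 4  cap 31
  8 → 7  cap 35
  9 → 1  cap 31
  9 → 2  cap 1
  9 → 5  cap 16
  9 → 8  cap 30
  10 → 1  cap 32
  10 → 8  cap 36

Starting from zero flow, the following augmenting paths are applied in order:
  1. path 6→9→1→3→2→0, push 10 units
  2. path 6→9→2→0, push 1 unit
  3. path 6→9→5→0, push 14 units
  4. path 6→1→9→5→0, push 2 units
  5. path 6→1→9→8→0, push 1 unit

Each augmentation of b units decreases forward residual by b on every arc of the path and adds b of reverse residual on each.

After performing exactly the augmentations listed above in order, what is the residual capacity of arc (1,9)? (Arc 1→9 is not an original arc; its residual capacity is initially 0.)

Residual capacity of (1,9): 7

after path 1 (6→9→1→3→2→0, push 10): res(1,9)=10
after path 2 (6→9→2→0, push 1): res(1,9)=10
after path 3 (6→9→5→0, push 14): res(1,9)=10
after path 4 (6→1→9→5→0, push 2): res(1,9)=8
after path 5 (6→1→9→8→0, push 1): res(1,9)=7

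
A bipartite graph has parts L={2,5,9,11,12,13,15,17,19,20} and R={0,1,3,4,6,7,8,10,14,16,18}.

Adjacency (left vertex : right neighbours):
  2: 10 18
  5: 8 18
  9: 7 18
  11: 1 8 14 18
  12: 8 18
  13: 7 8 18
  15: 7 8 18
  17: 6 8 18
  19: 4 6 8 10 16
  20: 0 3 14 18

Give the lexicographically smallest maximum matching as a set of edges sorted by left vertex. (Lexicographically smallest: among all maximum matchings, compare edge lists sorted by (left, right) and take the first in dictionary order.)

Lex-smallest maximum matching: {(2,10), (5,8), (9,7), (11,1), (12,18), (17,6), (19,4), (20,0)}

|M| = 8 (so the lex-smallest maximum matching has 8 edges)
process left vertices in ascending order; for each, take the smallest-labelled available neighbour that still permits 8 edges overall, or leave it unmatched if none does
lex-smallest matching: {2-10, 5-8, 9-7, 11-1, 12-18, 17-6, 19-4, 20-0}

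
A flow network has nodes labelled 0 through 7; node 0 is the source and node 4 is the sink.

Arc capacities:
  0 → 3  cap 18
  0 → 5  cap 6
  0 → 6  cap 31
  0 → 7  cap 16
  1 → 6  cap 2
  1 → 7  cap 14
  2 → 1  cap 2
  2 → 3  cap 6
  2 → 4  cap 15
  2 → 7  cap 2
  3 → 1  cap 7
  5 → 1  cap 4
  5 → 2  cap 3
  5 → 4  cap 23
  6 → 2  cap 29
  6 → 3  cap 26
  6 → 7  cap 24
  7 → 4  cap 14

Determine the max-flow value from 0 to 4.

Maximum flow value: 35

augment #1: 0→5→4 bottleneck 6, total now 6
augment #2: 0→7→4 bottleneck 14, total now 20
augment #3: 0→6→2→4 bottleneck 15, total now 35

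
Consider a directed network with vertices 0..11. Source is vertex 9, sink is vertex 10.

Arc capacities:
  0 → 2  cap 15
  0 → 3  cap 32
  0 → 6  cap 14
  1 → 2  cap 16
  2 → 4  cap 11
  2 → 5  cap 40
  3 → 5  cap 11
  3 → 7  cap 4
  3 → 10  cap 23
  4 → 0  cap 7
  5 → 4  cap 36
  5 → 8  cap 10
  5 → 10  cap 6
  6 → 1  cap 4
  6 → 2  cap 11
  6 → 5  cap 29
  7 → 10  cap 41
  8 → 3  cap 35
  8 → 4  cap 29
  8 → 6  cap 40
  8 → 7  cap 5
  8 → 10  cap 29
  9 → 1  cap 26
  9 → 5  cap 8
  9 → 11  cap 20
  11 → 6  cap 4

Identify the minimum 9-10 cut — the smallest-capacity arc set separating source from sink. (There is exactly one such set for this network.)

Min-cut arcs: {(4,0), (5,8), (5,10)} (total capacity 23)

augment #1: 9→5→10 push 6
augment #2: 9→5→8→10 push 2
augment #3: 9→1→2→5→8→10 push 8
augment #4: 9→1→2→4→0→3→10 push 7
max flow = 23; residual-reachable set from 9 gives S-side
cut edges (S→T): {(4,0), (5,8), (5,10)} total cap 23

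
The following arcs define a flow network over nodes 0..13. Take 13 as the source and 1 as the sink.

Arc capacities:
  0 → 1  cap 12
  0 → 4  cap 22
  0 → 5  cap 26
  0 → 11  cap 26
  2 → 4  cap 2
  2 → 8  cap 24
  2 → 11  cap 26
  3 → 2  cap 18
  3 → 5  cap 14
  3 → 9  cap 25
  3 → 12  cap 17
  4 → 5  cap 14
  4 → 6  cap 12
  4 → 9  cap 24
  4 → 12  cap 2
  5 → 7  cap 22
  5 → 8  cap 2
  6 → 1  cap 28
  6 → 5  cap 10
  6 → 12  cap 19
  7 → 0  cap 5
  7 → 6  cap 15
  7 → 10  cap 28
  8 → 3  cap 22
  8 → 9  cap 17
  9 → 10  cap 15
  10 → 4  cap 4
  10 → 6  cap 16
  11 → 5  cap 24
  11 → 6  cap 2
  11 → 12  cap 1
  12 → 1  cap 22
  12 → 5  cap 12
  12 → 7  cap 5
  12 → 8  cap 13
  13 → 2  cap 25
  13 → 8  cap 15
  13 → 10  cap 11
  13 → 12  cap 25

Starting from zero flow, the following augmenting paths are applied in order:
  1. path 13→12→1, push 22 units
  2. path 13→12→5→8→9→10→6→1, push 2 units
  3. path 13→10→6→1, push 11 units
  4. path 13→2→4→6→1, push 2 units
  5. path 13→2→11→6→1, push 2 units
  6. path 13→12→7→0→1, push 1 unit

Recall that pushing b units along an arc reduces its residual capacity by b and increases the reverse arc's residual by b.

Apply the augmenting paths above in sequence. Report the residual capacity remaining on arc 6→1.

after path 1 (13→12→1, push 22): res(6,1)=28
after path 2 (13→12→5→8→9→10→6→1, push 2): res(6,1)=26
after path 3 (13→10→6→1, push 11): res(6,1)=15
after path 4 (13→2→4→6→1, push 2): res(6,1)=13
after path 5 (13→2→11→6→1, push 2): res(6,1)=11
after path 6 (13→12→7→0→1, push 1): res(6,1)=11

Residual capacity of (6,1): 11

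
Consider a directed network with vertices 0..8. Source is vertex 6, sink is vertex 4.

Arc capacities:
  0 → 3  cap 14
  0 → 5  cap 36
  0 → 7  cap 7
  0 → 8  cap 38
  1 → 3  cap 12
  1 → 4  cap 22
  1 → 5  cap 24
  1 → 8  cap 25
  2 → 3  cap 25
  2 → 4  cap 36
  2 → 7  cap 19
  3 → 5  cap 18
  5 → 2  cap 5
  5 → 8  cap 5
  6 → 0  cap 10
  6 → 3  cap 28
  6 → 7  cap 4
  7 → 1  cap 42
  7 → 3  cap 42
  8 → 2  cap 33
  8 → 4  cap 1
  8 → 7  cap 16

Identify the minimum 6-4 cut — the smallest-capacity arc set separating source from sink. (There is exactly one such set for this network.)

Min-cut arcs: {(5,2), (5,8), (6,0), (6,7)} (total capacity 24)

augment #1: 6→0→8→4 push 1
augment #2: 6→7→1→4 push 4
augment #3: 6→0→5→2→4 push 5
augment #4: 6→0→7→1→4 push 4
augment #5: 6→3→5→8→2→4 push 5
augment #6: 6→3→5→0→7→1→4 push 3
augment #7: 6→3→5→0→8→2→4 push 2
max flow = 24; residual-reachable set from 6 gives S-side
cut edges (S→T): {(5,2), (5,8), (6,0), (6,7)} total cap 24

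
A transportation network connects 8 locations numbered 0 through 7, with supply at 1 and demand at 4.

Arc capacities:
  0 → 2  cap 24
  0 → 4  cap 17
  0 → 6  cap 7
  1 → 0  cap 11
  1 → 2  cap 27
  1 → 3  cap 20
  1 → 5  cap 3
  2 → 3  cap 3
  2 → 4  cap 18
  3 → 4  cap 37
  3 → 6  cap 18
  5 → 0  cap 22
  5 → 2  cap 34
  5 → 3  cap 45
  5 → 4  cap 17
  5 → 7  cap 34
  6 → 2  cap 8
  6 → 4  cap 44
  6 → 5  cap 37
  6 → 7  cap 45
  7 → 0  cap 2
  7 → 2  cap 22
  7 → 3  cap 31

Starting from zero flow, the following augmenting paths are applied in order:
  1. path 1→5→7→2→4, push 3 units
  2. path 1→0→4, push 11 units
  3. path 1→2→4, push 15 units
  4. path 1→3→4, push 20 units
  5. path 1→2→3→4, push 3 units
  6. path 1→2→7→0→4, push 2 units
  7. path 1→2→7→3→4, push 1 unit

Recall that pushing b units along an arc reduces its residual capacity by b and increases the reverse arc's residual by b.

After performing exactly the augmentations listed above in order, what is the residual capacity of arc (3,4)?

Residual capacity of (3,4): 13

after path 1 (1→5→7→2→4, push 3): res(3,4)=37
after path 2 (1→0→4, push 11): res(3,4)=37
after path 3 (1→2→4, push 15): res(3,4)=37
after path 4 (1→3→4, push 20): res(3,4)=17
after path 5 (1→2→3→4, push 3): res(3,4)=14
after path 6 (1→2→7→0→4, push 2): res(3,4)=14
after path 7 (1→2→7→3→4, push 1): res(3,4)=13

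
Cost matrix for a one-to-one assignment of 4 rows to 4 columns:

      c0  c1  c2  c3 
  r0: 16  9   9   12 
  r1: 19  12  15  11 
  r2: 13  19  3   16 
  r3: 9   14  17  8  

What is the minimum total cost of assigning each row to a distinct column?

optimal assignment: row0→col1 (cost 9), row1→col3 (cost 11), row2→col2 (cost 3), row3→col0 (cost 9)
total = 9 + 11 + 3 + 9 = 32

Minimum assignment cost: 32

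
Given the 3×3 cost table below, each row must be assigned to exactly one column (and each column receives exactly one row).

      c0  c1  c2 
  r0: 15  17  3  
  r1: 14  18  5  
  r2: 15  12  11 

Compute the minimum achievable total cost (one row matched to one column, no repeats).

optimal assignment: row0→col2 (cost 3), row1→col0 (cost 14), row2→col1 (cost 12)
total = 3 + 14 + 12 = 29

Minimum assignment cost: 29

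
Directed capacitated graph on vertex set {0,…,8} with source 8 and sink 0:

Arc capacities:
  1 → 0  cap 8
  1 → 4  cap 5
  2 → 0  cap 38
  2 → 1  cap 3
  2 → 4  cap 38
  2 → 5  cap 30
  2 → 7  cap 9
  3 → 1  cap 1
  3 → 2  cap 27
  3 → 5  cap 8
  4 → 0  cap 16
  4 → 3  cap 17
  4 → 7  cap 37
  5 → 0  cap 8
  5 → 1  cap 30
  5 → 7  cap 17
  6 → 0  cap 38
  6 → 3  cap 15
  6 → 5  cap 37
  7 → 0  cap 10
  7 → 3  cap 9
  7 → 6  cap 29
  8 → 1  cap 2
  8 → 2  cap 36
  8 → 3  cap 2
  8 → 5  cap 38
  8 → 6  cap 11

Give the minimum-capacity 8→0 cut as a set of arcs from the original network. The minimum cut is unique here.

augment #1: 8→1→0 push 2
augment #2: 8→2→0 push 36
augment #3: 8→5→0 push 8
augment #4: 8→6→0 push 11
augment #5: 8→3→1→0 push 1
augment #6: 8→3→2→0 push 1
augment #7: 8→5→1→0 push 5
augment #8: 8→5→7→0 push 10
augment #9: 8→5→1→4→0 push 5
augment #10: 8→5→7→6→0 push 7
augment #11: 8→5→1→3→2→0 push 1
max flow = 87; residual-reachable set from 8 gives S-side
cut edges (S→T): {(1,0), (1,4), (5,0), (5,7), (8,2), (8,3), (8,6)} total cap 87

Min-cut arcs: {(1,0), (1,4), (5,0), (5,7), (8,2), (8,3), (8,6)} (total capacity 87)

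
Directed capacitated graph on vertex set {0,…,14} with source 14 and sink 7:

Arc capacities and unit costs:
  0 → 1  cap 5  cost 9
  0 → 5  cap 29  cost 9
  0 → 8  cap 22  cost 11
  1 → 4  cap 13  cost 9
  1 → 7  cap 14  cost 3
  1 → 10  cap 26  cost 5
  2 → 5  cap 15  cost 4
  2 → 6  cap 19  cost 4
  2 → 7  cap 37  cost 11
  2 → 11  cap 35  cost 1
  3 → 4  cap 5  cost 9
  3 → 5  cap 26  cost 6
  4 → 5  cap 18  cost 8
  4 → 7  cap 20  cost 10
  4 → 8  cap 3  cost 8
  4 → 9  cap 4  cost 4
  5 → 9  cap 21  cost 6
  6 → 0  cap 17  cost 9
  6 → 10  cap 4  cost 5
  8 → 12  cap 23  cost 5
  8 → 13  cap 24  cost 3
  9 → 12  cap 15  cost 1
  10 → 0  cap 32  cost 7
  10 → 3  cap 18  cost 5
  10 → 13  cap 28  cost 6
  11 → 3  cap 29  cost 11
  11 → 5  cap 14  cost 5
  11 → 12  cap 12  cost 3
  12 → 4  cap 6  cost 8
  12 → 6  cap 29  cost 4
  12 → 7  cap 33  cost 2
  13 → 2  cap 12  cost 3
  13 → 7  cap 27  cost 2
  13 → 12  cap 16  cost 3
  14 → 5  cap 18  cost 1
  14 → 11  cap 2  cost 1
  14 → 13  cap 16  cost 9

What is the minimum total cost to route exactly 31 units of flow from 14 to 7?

Minimum cost for 31 units: 316

shortest-cost path #1: 14→11→12→7 push 2 @ unit cost 6 (adds 12)
shortest-cost path #2: 14→5→9→12→7 push 15 @ unit cost 10 (adds 150)
shortest-cost path #3: 14→13→7 push 14 @ unit cost 11 (adds 154)
total cost = 316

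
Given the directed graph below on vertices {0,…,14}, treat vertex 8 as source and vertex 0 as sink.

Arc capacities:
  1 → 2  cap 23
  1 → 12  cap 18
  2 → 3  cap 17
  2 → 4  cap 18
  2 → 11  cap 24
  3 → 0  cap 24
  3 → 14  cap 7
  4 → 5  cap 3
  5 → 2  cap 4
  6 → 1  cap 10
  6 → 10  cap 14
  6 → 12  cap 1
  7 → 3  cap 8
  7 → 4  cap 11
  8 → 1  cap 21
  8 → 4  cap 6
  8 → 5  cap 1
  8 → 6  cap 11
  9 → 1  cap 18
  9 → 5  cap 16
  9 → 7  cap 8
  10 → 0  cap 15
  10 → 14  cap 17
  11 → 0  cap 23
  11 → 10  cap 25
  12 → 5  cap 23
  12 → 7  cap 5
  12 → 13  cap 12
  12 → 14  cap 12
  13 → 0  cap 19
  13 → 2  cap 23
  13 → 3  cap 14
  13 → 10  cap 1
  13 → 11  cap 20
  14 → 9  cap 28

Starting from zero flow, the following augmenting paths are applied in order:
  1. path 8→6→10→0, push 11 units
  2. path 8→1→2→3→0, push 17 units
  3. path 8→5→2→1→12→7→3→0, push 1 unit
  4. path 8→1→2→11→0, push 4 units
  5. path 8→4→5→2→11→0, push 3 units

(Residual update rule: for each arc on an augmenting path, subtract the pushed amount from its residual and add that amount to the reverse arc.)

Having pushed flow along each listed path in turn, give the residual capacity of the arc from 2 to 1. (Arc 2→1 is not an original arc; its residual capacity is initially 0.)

after path 1 (8→6→10→0, push 11): res(2,1)=0
after path 2 (8→1→2→3→0, push 17): res(2,1)=17
after path 3 (8→5→2→1→12→7→3→0, push 1): res(2,1)=16
after path 4 (8→1→2→11→0, push 4): res(2,1)=20
after path 5 (8→4→5→2→11→0, push 3): res(2,1)=20

Residual capacity of (2,1): 20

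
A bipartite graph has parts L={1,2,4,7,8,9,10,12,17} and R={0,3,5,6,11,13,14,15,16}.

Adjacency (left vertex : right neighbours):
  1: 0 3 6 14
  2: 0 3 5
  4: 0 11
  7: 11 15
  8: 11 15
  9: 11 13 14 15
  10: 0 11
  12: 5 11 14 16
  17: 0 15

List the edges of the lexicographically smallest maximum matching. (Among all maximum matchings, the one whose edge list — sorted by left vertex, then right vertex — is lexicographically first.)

Lex-smallest maximum matching: {(1,3), (2,5), (4,0), (7,11), (8,15), (9,13), (12,14)}

|M| = 7 (so the lex-smallest maximum matching has 7 edges)
process left vertices in ascending order; for each, take the smallest-labelled available neighbour that still permits 7 edges overall, or leave it unmatched if none does
lex-smallest matching: {1-3, 2-5, 4-0, 7-11, 8-15, 9-13, 12-14}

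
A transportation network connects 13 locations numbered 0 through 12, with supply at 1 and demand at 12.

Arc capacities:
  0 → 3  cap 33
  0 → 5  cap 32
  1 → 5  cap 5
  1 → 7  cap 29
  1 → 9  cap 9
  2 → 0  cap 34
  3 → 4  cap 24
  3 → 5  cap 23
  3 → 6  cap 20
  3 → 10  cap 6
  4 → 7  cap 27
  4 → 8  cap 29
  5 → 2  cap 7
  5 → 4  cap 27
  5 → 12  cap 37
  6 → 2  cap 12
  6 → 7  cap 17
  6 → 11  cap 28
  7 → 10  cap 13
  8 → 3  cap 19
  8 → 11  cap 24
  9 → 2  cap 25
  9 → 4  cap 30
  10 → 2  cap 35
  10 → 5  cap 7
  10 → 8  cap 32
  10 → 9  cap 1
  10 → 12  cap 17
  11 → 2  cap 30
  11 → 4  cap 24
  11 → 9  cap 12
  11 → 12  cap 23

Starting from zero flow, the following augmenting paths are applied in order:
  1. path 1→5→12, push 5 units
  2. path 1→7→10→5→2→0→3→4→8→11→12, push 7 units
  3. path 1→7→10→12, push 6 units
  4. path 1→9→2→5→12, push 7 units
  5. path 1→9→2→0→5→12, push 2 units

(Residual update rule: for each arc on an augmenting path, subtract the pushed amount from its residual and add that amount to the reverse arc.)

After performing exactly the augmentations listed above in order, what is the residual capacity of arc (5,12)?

after path 1 (1→5→12, push 5): res(5,12)=32
after path 2 (1→7→10→5→2→0→3→4→8→11→12, push 7): res(5,12)=32
after path 3 (1→7→10→12, push 6): res(5,12)=32
after path 4 (1→9→2→5→12, push 7): res(5,12)=25
after path 5 (1→9→2→0→5→12, push 2): res(5,12)=23

Residual capacity of (5,12): 23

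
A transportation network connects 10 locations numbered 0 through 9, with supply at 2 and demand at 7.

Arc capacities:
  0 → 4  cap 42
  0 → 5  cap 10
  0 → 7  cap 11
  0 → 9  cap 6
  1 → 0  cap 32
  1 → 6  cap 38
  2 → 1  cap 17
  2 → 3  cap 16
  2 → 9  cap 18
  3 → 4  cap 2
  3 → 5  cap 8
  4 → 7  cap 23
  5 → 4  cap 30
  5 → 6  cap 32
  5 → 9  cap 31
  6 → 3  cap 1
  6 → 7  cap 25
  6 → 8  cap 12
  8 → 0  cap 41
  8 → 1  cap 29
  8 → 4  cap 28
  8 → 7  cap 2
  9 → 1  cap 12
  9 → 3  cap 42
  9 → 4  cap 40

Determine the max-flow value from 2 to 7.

Maximum flow value: 45

augment #1: 2→1→0→7 bottleneck 11, total now 11
augment #2: 2→1→6→7 bottleneck 6, total now 17
augment #3: 2→3→4→7 bottleneck 2, total now 19
augment #4: 2→9→4→7 bottleneck 18, total now 37
augment #5: 2→3→5→4→7 bottleneck 3, total now 40
augment #6: 2→3→5→6→7 bottleneck 5, total now 45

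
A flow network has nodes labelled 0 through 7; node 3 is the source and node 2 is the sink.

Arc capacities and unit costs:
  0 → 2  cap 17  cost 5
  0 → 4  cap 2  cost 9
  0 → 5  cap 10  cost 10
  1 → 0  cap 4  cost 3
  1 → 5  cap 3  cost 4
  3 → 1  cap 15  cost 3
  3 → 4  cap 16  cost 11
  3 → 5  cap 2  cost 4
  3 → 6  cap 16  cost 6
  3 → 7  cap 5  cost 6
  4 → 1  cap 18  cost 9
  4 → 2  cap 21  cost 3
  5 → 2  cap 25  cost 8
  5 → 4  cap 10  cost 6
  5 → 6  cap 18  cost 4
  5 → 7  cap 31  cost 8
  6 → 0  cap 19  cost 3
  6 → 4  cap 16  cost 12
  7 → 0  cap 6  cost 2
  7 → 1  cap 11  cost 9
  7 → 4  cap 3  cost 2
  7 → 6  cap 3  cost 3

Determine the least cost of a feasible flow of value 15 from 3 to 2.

shortest-cost path #1: 3→7→4→2 push 3 @ unit cost 11 (adds 33)
shortest-cost path #2: 3→1→0→2 push 4 @ unit cost 11 (adds 44)
shortest-cost path #3: 3→5→2 push 2 @ unit cost 12 (adds 24)
shortest-cost path #4: 3→7→0→2 push 2 @ unit cost 13 (adds 26)
shortest-cost path #5: 3→4→2 push 4 @ unit cost 14 (adds 56)
total cost = 183

Minimum cost for 15 units: 183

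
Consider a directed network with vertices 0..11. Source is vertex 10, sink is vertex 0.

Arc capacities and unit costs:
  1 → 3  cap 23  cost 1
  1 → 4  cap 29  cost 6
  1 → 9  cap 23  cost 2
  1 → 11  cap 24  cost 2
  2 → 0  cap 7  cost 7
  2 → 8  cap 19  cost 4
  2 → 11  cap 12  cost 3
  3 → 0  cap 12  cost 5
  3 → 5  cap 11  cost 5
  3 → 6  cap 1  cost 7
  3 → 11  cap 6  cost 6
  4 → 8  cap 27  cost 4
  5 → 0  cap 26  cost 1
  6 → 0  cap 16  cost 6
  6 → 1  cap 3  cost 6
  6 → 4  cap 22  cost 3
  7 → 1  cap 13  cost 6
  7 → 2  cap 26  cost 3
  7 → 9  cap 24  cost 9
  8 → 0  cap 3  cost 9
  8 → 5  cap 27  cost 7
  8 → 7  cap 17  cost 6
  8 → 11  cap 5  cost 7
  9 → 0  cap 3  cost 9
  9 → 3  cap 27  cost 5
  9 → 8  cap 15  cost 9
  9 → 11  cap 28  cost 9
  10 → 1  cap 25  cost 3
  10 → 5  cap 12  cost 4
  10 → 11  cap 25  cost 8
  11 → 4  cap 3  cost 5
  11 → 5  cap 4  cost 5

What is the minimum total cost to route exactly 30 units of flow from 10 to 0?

Minimum cost for 30 units: 228

shortest-cost path #1: 10→5→0 push 12 @ unit cost 5 (adds 60)
shortest-cost path #2: 10→1→3→0 push 12 @ unit cost 9 (adds 108)
shortest-cost path #3: 10→1→3→5→0 push 6 @ unit cost 10 (adds 60)
total cost = 228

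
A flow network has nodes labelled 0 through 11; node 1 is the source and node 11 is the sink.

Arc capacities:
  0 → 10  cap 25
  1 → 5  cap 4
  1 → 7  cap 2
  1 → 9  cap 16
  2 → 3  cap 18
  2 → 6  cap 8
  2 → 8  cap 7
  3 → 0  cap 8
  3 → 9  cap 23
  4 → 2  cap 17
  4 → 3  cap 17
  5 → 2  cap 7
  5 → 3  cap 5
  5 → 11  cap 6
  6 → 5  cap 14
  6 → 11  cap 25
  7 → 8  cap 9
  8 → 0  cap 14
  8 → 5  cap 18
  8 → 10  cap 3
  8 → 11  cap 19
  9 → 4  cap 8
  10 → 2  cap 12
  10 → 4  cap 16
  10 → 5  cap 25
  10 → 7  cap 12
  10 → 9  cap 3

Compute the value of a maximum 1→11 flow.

Maximum flow value: 14

augment #1: 1→5→11 bottleneck 4, total now 4
augment #2: 1→7→8→11 bottleneck 2, total now 6
augment #3: 1→9→4→2→6→11 bottleneck 8, total now 14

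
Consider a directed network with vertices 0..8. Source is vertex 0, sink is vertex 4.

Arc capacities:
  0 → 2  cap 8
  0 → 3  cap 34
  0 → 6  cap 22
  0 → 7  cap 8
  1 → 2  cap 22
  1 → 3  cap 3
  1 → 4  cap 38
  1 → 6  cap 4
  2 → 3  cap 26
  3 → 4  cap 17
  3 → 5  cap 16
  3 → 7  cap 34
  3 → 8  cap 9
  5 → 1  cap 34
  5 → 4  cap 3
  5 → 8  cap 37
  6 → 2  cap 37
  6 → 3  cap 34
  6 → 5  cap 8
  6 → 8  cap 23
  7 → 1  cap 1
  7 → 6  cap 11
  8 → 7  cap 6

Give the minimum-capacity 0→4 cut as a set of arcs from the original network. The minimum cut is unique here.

augment #1: 0→3→4 push 17
augment #2: 0→3→5→4 push 3
augment #3: 0→7→1→4 push 1
augment #4: 0→3→5→1→4 push 13
augment #5: 0→6→5→1→4 push 8
max flow = 42; residual-reachable set from 0 gives S-side
cut edges (S→T): {(3,4), (3,5), (6,5), (7,1)} total cap 42

Min-cut arcs: {(3,4), (3,5), (6,5), (7,1)} (total capacity 42)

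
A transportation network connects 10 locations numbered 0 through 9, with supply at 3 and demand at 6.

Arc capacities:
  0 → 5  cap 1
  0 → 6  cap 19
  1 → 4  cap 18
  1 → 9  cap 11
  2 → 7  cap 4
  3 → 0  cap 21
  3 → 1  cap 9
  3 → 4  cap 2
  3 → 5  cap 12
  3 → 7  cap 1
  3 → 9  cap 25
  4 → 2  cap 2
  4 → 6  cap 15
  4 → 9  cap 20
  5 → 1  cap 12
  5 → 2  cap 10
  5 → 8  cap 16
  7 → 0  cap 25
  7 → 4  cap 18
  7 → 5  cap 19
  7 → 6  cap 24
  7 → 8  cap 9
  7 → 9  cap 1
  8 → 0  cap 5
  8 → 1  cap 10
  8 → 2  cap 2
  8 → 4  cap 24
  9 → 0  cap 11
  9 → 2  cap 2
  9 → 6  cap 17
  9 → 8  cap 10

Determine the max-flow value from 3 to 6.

augment #1: 3→0→6 bottleneck 19, total now 19
augment #2: 3→4→6 bottleneck 2, total now 21
augment #3: 3→7→6 bottleneck 1, total now 22
augment #4: 3→9→6 bottleneck 17, total now 39
augment #5: 3→1→4→6 bottleneck 9, total now 48
augment #6: 3→5→1→4→6 bottleneck 4, total now 52
augment #7: 3→5→2→7→6 bottleneck 4, total now 56

Maximum flow value: 56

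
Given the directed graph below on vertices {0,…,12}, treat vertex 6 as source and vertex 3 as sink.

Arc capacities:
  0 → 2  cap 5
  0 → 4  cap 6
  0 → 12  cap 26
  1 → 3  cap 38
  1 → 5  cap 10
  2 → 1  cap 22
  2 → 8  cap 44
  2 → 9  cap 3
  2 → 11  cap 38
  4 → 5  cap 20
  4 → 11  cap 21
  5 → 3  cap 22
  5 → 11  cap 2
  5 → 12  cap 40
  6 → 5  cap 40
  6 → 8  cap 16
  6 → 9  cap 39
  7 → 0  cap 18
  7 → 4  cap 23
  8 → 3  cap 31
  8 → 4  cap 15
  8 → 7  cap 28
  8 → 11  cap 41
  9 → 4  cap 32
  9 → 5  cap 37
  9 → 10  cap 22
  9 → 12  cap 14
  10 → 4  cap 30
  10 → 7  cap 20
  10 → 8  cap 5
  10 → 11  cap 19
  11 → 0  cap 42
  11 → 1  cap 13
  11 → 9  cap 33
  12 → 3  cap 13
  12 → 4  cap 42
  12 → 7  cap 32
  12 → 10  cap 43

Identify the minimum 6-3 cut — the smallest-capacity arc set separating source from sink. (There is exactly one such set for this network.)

augment #1: 6→5→3 push 22
augment #2: 6→8→3 push 16
augment #3: 6→5→12→3 push 13
augment #4: 6→5→11→1→3 push 2
augment #5: 6→9→10→8→3 push 5
augment #6: 6→9→4→11→1→3 push 11
augment #7: 6→5→12→7→0→2→1→3 push 3
augment #8: 6→9→4→11→0→2→1→3 push 2
max flow = 74; residual-reachable set from 6 gives S-side
cut edges (S→T): {(0,2), (5,3), (6,8), (10,8), (11,1), (12,3)} total cap 74

Min-cut arcs: {(0,2), (5,3), (6,8), (10,8), (11,1), (12,3)} (total capacity 74)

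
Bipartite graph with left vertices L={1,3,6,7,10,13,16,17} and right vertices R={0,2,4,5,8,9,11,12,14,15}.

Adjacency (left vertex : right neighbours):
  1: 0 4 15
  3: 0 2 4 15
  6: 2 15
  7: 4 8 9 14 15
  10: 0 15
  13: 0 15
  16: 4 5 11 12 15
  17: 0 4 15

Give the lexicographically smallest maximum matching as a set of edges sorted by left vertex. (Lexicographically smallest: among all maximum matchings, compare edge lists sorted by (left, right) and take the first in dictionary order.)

|M| = 6 (so the lex-smallest maximum matching has 6 edges)
process left vertices in ascending order; for each, take the smallest-labelled available neighbour that still permits 6 edges overall, or leave it unmatched if none does
lex-smallest matching: {1-0, 3-2, 6-15, 7-8, 16-5, 17-4}

Lex-smallest maximum matching: {(1,0), (3,2), (6,15), (7,8), (16,5), (17,4)}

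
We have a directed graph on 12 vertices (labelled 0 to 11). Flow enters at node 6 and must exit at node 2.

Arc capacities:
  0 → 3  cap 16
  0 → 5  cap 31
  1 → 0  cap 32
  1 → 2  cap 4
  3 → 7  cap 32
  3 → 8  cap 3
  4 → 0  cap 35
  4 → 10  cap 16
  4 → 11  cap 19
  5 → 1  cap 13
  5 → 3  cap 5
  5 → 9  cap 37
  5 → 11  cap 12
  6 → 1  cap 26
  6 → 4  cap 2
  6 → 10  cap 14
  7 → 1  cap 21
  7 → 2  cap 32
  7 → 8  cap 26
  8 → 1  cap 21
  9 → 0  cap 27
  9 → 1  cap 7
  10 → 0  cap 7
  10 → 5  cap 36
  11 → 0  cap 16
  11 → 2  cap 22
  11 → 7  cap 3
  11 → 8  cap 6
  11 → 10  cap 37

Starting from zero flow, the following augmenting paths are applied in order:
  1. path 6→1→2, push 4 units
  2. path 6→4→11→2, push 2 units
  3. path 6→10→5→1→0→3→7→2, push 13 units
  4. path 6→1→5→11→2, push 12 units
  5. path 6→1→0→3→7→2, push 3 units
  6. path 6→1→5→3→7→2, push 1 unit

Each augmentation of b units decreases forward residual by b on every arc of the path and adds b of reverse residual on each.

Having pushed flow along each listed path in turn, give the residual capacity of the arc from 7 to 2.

after path 1 (6→1→2, push 4): res(7,2)=32
after path 2 (6→4→11→2, push 2): res(7,2)=32
after path 3 (6→10→5→1→0→3→7→2, push 13): res(7,2)=19
after path 4 (6→1→5→11→2, push 12): res(7,2)=19
after path 5 (6→1→0→3→7→2, push 3): res(7,2)=16
after path 6 (6→1→5→3→7→2, push 1): res(7,2)=15

Residual capacity of (7,2): 15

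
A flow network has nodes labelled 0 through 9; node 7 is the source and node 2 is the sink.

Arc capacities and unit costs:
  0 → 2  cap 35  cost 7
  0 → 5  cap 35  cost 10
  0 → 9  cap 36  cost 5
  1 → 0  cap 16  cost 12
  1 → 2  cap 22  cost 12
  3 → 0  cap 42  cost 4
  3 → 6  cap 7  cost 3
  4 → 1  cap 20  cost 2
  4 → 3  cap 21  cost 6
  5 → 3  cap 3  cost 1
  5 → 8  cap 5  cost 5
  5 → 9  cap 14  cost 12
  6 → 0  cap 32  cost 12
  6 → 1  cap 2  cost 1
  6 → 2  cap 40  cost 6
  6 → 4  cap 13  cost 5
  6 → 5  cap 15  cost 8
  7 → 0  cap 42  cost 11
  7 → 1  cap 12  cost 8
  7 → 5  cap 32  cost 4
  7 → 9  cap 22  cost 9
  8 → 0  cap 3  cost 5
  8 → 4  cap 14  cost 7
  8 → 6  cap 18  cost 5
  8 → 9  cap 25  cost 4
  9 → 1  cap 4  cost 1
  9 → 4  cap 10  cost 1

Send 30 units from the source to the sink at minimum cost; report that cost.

shortest-cost path #1: 7→5→3→6→2 push 3 @ unit cost 14 (adds 42)
shortest-cost path #2: 7→0→2 push 27 @ unit cost 18 (adds 486)
total cost = 528

Minimum cost for 30 units: 528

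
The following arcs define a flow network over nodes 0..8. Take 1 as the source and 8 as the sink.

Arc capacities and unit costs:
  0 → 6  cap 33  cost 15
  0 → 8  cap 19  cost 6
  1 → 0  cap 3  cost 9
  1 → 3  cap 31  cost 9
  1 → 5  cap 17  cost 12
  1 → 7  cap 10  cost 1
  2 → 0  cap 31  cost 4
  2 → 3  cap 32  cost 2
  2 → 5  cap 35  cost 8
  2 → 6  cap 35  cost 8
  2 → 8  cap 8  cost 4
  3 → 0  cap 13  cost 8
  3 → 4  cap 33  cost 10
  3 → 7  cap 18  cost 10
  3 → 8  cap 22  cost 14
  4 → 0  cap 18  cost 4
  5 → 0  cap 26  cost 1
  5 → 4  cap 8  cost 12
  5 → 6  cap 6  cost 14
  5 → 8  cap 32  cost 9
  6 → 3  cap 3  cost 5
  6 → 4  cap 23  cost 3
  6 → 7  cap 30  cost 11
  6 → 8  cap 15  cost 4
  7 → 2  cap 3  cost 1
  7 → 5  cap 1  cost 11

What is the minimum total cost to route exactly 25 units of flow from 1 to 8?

Minimum cost for 25 units: 432

shortest-cost path #1: 1→7→2→8 push 3 @ unit cost 6 (adds 18)
shortest-cost path #2: 1→0→8 push 3 @ unit cost 15 (adds 45)
shortest-cost path #3: 1→5→0→8 push 16 @ unit cost 19 (adds 304)
shortest-cost path #4: 1→5→8 push 1 @ unit cost 21 (adds 21)
shortest-cost path #5: 1→7→5→8 push 1 @ unit cost 21 (adds 21)
shortest-cost path #6: 1→3→8 push 1 @ unit cost 23 (adds 23)
total cost = 432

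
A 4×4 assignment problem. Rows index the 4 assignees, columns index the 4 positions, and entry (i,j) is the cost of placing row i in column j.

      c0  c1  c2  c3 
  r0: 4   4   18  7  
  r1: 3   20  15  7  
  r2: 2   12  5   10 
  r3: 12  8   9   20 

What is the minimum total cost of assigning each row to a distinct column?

Minimum assignment cost: 22

optimal assignment: row0→col1 (cost 4), row1→col3 (cost 7), row2→col0 (cost 2), row3→col2 (cost 9)
total = 4 + 7 + 2 + 9 = 22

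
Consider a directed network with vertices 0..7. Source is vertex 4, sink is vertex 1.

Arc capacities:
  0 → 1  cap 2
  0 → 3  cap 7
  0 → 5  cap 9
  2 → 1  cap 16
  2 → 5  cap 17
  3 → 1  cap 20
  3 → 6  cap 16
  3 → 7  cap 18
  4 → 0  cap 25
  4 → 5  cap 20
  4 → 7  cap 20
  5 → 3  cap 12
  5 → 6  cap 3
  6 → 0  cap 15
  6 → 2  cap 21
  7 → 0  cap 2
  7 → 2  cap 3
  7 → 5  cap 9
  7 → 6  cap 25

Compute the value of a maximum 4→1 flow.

augment #1: 4→0→1 bottleneck 2, total now 2
augment #2: 4→0→3→1 bottleneck 7, total now 9
augment #3: 4→5→3→1 bottleneck 12, total now 21
augment #4: 4→7→2→1 bottleneck 3, total now 24
augment #5: 4→5→6→2→1 bottleneck 3, total now 27
augment #6: 4→7→6→2→1 bottleneck 10, total now 37

Maximum flow value: 37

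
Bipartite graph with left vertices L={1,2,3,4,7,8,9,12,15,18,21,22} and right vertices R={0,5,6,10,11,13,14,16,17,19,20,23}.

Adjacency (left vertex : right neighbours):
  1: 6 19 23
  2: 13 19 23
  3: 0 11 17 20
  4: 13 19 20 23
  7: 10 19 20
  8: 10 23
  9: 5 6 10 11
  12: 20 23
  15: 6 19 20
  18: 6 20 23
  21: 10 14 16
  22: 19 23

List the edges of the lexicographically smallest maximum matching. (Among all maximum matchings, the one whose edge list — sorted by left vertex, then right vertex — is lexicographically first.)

|M| = 9 (so the lex-smallest maximum matching has 9 edges)
process left vertices in ascending order; for each, take the smallest-labelled available neighbour that still permits 9 edges overall, or leave it unmatched if none does
lex-smallest matching: {1-6, 2-13, 3-0, 4-19, 7-10, 8-23, 9-5, 12-20, 21-14}

Lex-smallest maximum matching: {(1,6), (2,13), (3,0), (4,19), (7,10), (8,23), (9,5), (12,20), (21,14)}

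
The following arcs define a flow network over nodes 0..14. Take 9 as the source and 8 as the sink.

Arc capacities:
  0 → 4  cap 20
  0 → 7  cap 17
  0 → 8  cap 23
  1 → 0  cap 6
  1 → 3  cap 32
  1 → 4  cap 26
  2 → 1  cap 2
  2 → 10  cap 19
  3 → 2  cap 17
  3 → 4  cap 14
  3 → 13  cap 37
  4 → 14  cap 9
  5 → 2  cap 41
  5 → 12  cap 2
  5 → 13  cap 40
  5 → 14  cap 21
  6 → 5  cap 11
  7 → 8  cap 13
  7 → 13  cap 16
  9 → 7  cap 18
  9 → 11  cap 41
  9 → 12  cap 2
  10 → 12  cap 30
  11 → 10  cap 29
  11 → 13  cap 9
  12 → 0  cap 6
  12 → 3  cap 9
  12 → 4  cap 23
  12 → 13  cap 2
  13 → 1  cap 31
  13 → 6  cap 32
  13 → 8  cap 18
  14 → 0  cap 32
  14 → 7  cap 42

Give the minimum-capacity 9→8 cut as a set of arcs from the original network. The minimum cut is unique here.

Min-cut arcs: {(4,14), (9,7), (11,13), (12,0), (12,3), (12,13)} (total capacity 53)

augment #1: 9→7→8 push 13
augment #2: 9→7→13→8 push 5
augment #3: 9→11→13→8 push 9
augment #4: 9→12→0→8 push 2
augment #5: 9→11→10→12→0→8 push 4
augment #6: 9→11→10→12→13→8 push 2
augment #7: 9→11→10→12→3→13→8 push 2
augment #8: 9→11→10→12→4→14→0→8 push 9
augment #9: 9→11→10→12→3→2→1→0→8 push 2
augment #10: 9→11→10→12→3→13→1→0→8 push 4
augment #11: 9→11→10→12→3→13→6→5→14→0→8 push 1
max flow = 53; residual-reachable set from 9 gives S-side
cut edges (S→T): {(4,14), (9,7), (11,13), (12,0), (12,3), (12,13)} total cap 53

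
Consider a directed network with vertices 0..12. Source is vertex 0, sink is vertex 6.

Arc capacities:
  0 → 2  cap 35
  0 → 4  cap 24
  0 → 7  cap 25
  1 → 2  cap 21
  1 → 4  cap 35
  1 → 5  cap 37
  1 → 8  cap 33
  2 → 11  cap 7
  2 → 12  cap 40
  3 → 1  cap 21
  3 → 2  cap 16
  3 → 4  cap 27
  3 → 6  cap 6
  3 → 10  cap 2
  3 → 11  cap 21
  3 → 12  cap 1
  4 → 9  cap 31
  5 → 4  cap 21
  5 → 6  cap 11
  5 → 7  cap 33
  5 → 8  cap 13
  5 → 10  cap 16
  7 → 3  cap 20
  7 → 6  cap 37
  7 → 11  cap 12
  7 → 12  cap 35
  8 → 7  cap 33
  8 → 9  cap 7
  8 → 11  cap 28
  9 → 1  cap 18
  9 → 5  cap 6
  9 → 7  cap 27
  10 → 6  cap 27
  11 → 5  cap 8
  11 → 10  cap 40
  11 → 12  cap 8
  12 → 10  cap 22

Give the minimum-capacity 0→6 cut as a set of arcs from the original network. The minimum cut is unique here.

Min-cut arcs: {(0,4), (0,7), (2,11), (12,10)} (total capacity 78)

augment #1: 0→7→6 push 25
augment #2: 0→2→11→5→6 push 7
augment #3: 0→2→12→10→6 push 22
augment #4: 0→4→9→5→6 push 4
augment #5: 0→4→9→7→6 push 12
augment #6: 0→4→9→5→10→6 push 2
augment #7: 0→4→9→7→3→6 push 6
max flow = 78; residual-reachable set from 0 gives S-side
cut edges (S→T): {(0,4), (0,7), (2,11), (12,10)} total cap 78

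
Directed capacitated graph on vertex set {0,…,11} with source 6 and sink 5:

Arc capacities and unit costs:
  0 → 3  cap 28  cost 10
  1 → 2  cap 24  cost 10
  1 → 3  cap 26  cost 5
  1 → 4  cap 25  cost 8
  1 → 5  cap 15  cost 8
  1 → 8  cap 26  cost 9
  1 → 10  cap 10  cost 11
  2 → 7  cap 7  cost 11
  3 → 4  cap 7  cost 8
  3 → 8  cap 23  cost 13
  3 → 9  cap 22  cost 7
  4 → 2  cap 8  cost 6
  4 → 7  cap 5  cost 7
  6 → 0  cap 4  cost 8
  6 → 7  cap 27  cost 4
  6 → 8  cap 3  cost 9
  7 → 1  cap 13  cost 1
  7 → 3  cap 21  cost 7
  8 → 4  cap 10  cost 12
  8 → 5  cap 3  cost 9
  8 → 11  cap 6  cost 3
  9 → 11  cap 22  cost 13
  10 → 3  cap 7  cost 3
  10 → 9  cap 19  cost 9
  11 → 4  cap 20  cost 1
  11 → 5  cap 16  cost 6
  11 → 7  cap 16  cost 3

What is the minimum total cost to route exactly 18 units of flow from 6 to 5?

Minimum cost for 18 units: 289

shortest-cost path #1: 6→7→1→5 push 13 @ unit cost 13 (adds 169)
shortest-cost path #2: 6→8→5 push 3 @ unit cost 18 (adds 54)
shortest-cost path #3: 6→7→3→8→11→5 push 2 @ unit cost 33 (adds 66)
total cost = 289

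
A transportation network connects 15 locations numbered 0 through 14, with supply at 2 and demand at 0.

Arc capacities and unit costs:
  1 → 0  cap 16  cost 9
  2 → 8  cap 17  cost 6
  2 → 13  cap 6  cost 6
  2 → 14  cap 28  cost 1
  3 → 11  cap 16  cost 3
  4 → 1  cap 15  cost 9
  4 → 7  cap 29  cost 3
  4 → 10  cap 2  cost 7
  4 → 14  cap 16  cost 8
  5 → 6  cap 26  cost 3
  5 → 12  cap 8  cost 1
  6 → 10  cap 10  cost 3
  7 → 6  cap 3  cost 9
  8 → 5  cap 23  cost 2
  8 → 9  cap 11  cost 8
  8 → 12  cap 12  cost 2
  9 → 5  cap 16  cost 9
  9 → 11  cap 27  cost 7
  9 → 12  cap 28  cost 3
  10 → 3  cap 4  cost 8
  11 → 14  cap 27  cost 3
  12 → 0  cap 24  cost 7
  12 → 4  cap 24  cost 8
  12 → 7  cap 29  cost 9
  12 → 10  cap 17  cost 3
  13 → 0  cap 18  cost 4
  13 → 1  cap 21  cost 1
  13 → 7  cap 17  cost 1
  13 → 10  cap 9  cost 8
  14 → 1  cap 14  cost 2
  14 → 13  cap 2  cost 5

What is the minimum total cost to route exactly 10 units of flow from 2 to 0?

shortest-cost path #1: 2→13→0 push 6 @ unit cost 10 (adds 60)
shortest-cost path #2: 2→14→13→0 push 2 @ unit cost 10 (adds 20)
shortest-cost path #3: 2→14→1→0 push 2 @ unit cost 12 (adds 24)
total cost = 104

Minimum cost for 10 units: 104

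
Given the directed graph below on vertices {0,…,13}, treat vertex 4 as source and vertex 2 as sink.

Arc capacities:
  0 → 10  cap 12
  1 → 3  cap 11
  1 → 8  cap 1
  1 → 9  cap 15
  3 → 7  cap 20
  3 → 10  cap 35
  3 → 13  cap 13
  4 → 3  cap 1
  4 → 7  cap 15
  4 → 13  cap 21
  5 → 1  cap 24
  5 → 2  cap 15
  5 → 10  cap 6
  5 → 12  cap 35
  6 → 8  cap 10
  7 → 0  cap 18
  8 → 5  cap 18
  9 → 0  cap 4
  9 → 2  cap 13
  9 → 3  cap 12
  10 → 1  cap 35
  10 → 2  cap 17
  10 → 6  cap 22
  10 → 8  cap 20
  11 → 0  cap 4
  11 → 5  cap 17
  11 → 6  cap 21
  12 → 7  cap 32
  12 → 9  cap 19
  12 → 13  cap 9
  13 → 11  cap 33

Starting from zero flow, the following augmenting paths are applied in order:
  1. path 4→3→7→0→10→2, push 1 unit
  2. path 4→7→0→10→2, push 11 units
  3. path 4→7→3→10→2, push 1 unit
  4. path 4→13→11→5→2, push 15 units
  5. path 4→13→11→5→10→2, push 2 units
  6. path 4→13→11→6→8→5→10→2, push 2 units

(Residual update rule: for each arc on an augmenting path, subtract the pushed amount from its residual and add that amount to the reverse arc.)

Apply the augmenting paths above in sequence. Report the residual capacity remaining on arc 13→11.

Residual capacity of (13,11): 14

after path 1 (4→3→7→0→10→2, push 1): res(13,11)=33
after path 2 (4→7→0→10→2, push 11): res(13,11)=33
after path 3 (4→7→3→10→2, push 1): res(13,11)=33
after path 4 (4→13→11→5→2, push 15): res(13,11)=18
after path 5 (4→13→11→5→10→2, push 2): res(13,11)=16
after path 6 (4→13→11→6→8→5→10→2, push 2): res(13,11)=14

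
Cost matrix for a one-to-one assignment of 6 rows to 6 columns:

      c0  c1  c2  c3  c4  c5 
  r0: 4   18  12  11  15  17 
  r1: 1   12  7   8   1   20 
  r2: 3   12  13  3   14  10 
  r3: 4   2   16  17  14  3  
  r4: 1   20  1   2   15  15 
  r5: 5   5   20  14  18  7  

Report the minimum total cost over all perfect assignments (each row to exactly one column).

optimal assignment: row0→col0 (cost 4), row1→col4 (cost 1), row2→col3 (cost 3), row3→col5 (cost 3), row4→col2 (cost 1), row5→col1 (cost 5)
total = 4 + 1 + 3 + 3 + 1 + 5 = 17

Minimum assignment cost: 17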